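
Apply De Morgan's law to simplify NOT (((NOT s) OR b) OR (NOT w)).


De Morgan: the negation of a disjunction is the conjunction of the negations.
Distribute NOT across OR, flipping it to AND, and negate each literal.

(s AND (NOT b)) AND w


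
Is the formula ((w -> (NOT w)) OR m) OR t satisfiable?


Search for a satisfying assignment over {m, t, w}.
Try m=F, t=F, w=F: the formula evaluates to T.
A satisfying assignment exists.

Satisfiable.


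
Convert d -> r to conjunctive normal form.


Step 1: Rewrite d → r as ¬d ∨ r.

(NOT d) OR r


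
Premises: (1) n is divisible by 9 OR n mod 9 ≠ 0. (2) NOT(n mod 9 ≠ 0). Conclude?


Disjunctive syllogism: from (P ∨ Q) and ¬P, infer Q.
One disjunct, 'n mod 9 ≠ 0', is ruled out; the other must hold.

n is divisible by 9


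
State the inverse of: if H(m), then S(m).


The inverse of (P → Q) is (¬P → ¬Q). It is equivalent to the converse, not to the original.
Here P = 'H(m)' and Q = 'S(m)'.

If not (H(m)), then not (S(m)).


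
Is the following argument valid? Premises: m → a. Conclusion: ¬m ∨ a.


This matches the form of material implication: the conclusion follows in every model of the premises.

Valid.


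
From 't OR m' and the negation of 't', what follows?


Disjunctive syllogism: from (P ∨ Q) and ¬P, infer Q.
One disjunct, 't', is ruled out; the other must hold.

m


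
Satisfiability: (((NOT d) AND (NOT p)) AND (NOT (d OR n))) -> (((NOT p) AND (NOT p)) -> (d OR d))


Search for a satisfying assignment over {d, n, p}.
Try d=T, n=F, p=F: the formula evaluates to T.
A satisfying assignment exists.

Satisfiable.


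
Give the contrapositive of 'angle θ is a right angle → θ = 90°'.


The contrapositive of (P → Q) is (¬Q → ¬P); it is logically equivalent to the original.
Here P = 'angle θ is a right angle' and Q = 'θ = 90°'.

If not (θ = 90°), then not (angle θ is a right angle).


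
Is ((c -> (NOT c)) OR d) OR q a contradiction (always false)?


Truth table over {c, d, q}:
c | d | q | φ
-------------
F | F | F | T
T | F | F | F
F | T | F | T
T | T | F | T
F | F | T | T
T | F | T | T
F | T | T | T
T | T | T | T
Satisfying assignment at row 1: c=F, d=F, q=F gives T.

No, it is not a contradiction.


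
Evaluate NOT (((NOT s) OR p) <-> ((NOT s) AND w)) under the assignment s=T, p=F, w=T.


Substitute s=T, p=F, w=T:
NOT s = F
(NOT s) OR p = F OR F = F
NOT s = F
(NOT s) AND w = F AND T = F
((NOT s) OR p) <-> ((NOT s) AND w) = F <-> F = T
NOT (((NOT s) OR p) <-> ((NOT s) AND w)) = F

F


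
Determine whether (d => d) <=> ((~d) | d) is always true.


Build the truth table over {d}:
d | φ
-----
False | True
True | True
Every row evaluates to true.

Yes, it is a tautology.


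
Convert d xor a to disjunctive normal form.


Step 1: d ⊕ a is true exactly when they disagree: (d ∧ ¬a) ∨ (¬d ∧ a).

(d & (~a)) | ((~d) & a)


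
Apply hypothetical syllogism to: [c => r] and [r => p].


Hypothetical syllogism: from (P → Q) and (Q → R), infer (P → R).
Chain the two implications through the shared middle term 'r'.

c => p


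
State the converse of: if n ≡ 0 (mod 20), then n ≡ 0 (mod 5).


The converse of (P → Q) is (Q → P). It is not in general equivalent to the original.
Here P = 'n ≡ 0 (mod 20)' and Q = 'n ≡ 0 (mod 5)'.

If n ≡ 0 (mod 5), then n ≡ 0 (mod 20).


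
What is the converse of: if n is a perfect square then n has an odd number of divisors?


The converse of (P → Q) is (Q → P). It is not in general equivalent to the original.
Here P = 'n is a perfect square' and Q = 'n has an odd number of divisors'.

If n has an odd number of divisors, then n is a perfect square.


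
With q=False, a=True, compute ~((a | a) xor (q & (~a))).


Substitute q=False, a=True:
a | a = True | True = True
~a = False
q & (~a) = False & False = False
(a | a) xor (q & (~a)) = True xor False = True
~((a | a) xor (q & (~a))) = False

False


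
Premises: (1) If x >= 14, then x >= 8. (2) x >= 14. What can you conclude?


Modus ponens: from (P → Q) and P, infer Q.
P = 'x >= 14' is asserted, and P → Q holds, so Q follows.

x >= 8.


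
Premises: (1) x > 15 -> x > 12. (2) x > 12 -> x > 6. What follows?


Hypothetical syllogism: from (P → Q) and (Q → R), infer (P → R).
Chain the two implications through the shared middle term 'x > 12'.

x > 15 -> x > 6


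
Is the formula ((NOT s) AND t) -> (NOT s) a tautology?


Build the truth table over {s, t}:
s | t | φ
---------
F | F | T
T | F | T
F | T | T
T | T | T
Every row evaluates to true.

Yes, it is a tautology.


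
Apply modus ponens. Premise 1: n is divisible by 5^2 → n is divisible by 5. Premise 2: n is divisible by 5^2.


Modus ponens: from (P → Q) and P, infer Q.
P = 'n is divisible by 5^2' is asserted, and P → Q holds, so Q follows.

n is divisible by 5.


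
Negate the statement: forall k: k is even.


¬(forall x: φ) = exists x: ¬φ, and ¬(exists x: φ) = forall x: ¬φ.
Apply to the universal statement.

exists k: ~(k is even)


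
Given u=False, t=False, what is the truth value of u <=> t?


Biconditional is true when both operands have the same truth value.
Substitute: u=False, t=False.
False <=> False evaluates to True.

True


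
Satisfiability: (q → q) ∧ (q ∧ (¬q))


Check all 2 assignments over {q}:
q | φ
-----
F | F
T | F
No assignment makes the formula true.

Unsatisfiable.


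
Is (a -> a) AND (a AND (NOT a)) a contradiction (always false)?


Truth table over {a}:
a | φ
-----
F | F
T | F
Every row is false.

Yes, it is a contradiction.


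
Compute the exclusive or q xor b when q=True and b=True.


Exclusive or is true when exactly one operand is true.
Substitute: q=True, b=True.
True xor True evaluates to False.

False


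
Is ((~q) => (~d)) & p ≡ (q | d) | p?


Compare truth tables:
d | p | q | φ | ψ
-----------------
False | False | False | False | False
True | False | False | False | True
False | True | False | True | True
True | True | False | False | True
False | False | True | False | True
True | False | True | False | True
False | True | True | True | True
True | True | True | True | True
They differ at row 2 (d=True, p=False, q=False): φ=False but ψ=True.

No, they are not logically equivalent.


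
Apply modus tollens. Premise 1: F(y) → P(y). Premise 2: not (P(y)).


Modus tollens: from (P → Q) and ¬Q, infer ¬P.
Q = 'P(y)' is denied; since P → Q, P must also fail.

Not (F(y)).


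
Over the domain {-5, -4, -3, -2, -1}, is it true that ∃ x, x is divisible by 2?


Evaluate the predicate on each element: -5:F, -4:T, -3:F, -2:T, -1:F.
Witness x = -4 satisfies the predicate.

T


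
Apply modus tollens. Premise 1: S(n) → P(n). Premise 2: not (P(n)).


Modus tollens: from (P → Q) and ¬Q, infer ¬P.
Q = 'P(n)' is denied; since P → Q, P must also fail.

Not (S(n)).


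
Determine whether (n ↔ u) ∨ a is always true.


Build the truth table over {a, n, u}:
a | n | u | φ
-------------
F | F | F | T
T | F | F | T
F | T | F | F
T | T | F | T
F | F | T | F
T | F | T | T
F | T | T | T
T | T | T | T
Counterexample at row 3: with a=F, n=T, u=F, the formula is F.

No, it is not a tautology.


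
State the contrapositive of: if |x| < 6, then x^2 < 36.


The contrapositive of (P → Q) is (¬Q → ¬P); it is logically equivalent to the original.
Here P = '|x| < 6' and Q = 'x^2 < 36'.

If not (x^2 < 36), then not (|x| < 6).


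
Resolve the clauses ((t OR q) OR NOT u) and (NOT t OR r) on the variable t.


The clauses contain complementary literals t and NOTt.
Resolution eliminates this pair and disjoins the remaining literals (merging duplicates).

((NOT u OR q) OR r)


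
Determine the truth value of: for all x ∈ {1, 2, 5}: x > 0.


Evaluate the predicate on each element: 1:T, 2:T, 5:T.
Every element satisfies the predicate.

T


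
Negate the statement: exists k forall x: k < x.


Negation flips each quantifier (∀↔∃) and negates the inner predicate.
¬(exists k forall x: φ) = forall k exists x: ¬φ.

forall k exists x: ~(k < x)


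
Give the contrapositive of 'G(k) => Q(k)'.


The contrapositive of (P → Q) is (¬Q → ¬P); it is logically equivalent to the original.
Here P = 'G(k)' and Q = 'Q(k)'.

If not (Q(k)), then not (G(k)).


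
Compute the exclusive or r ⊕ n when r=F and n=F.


Exclusive or is true when exactly one operand is true.
Substitute: r=F, n=F.
F ⊕ F evaluates to F.

F


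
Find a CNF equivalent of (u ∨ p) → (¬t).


Step 1: Rewrite as ¬(u ∨ p) ∨ (¬t) = (¬u ∧ ¬p) ∨ (¬t).
Step 2: Distribute ∨ over ∧.

((¬u) ∨ (¬t)) ∧ ((¬p) ∨ (¬t))


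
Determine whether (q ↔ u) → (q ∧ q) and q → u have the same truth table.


Compare truth tables:
q | u | φ | ψ
-------------
F | F | F | T
T | F | T | F
F | T | T | T
T | T | T | T
They differ at row 1 (q=F, u=F): φ=F but ψ=T.

No, they are not logically equivalent.


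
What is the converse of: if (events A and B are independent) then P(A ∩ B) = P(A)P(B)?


The converse of (P → Q) is (Q → P). It is not in general equivalent to the original.
Here P = '(events A and B are independent)' and Q = 'P(A ∩ B) = P(A)P(B)'.

If P(A ∩ B) = P(A)P(B), then (events A and B are independent).


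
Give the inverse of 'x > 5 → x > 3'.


The inverse of (P → Q) is (¬P → ¬Q). It is equivalent to the converse, not to the original.
Here P = 'x > 5' and Q = 'x > 3'.

If not (x > 5), then not (x > 3).


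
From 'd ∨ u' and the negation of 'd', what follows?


Disjunctive syllogism: from (P ∨ Q) and ¬P, infer Q.
One disjunct, 'd', is ruled out; the other must hold.

u


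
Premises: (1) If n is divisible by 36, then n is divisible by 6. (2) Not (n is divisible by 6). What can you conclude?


Modus tollens: from (P → Q) and ¬Q, infer ¬P.
Q = 'n is divisible by 6' is denied; since P → Q, P must also fail.

Not (n is divisible by 36).


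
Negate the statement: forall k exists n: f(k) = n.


Negation flips each quantifier (∀↔∃) and negates the inner predicate.
¬(forall k exists n: φ) = exists k forall n: ¬φ.

exists k forall n: ~(f(k) = n)


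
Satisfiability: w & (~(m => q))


Search for a satisfying assignment over {m, q, w}.
Try m=True, q=False, w=True: the formula evaluates to True.
A satisfying assignment exists.

Satisfiable.


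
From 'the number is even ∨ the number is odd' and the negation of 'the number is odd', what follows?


Disjunctive syllogism: from (P ∨ Q) and ¬P, infer Q.
One disjunct, 'the number is odd', is ruled out; the other must hold.

the number is even


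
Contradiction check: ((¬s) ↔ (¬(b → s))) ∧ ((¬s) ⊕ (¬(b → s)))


Truth table over {b, s}:
b | s | φ
---------
F | F | F
T | F | F
F | T | F
T | T | F
Every row is false.

Yes, it is a contradiction.


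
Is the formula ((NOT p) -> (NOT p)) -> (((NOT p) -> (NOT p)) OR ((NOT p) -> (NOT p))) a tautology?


Build the truth table over {p}:
p | φ
-----
F | T
T | T
Every row evaluates to true.

Yes, it is a tautology.


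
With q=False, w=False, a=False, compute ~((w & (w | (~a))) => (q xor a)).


Substitute q=False, w=False, a=False:
~a = True
w | (~a) = False | True = True
w & (w | (~a)) = False & True = False
q xor a = False xor False = False
(w & (w | (~a))) => (q xor a) = False => False = True
~((w & (w | (~a))) => (q xor a)) = False

False


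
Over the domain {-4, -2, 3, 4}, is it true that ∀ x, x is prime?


Evaluate the predicate on each element: -4:F, -2:F, 3:T, 4:F.
Counterexample x = -4 fails the predicate.

F


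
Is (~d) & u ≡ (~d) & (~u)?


Compare truth tables:
d | u | φ | ψ
-------------
False | False | False | True
True | False | False | False
False | True | True | False
True | True | False | False
They differ at row 1 (d=False, u=False): φ=False but ψ=True.

No, they are not logically equivalent.


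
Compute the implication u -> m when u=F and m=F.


Implication is false only when antecedent is true and consequent is false.
Substitute: u=F, m=F.
F -> F evaluates to T.

T


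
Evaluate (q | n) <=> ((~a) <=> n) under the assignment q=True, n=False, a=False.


Substitute q=True, n=False, a=False:
q | n = True | False = True
~a = True
(~a) <=> n = True <=> False = False
(q | n) <=> ((~a) <=> n) = True <=> False = False

False


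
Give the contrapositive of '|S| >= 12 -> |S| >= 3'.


The contrapositive of (P → Q) is (¬Q → ¬P); it is logically equivalent to the original.
Here P = '|S| >= 12' and Q = '|S| >= 3'.

If not (|S| >= 3), then not (|S| >= 12).


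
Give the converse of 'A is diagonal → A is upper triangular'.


The converse of (P → Q) is (Q → P). It is not in general equivalent to the original.
Here P = 'A is diagonal' and Q = 'A is upper triangular'.

If A is upper triangular, then A is diagonal.


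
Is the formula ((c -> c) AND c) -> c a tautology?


Build the truth table over {c}:
c | φ
-----
F | T
T | T
Every row evaluates to true.

Yes, it is a tautology.


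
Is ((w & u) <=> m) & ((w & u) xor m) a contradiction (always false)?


Truth table over {m, u, w}:
m | u | w | φ
-------------
False | False | False | False
True | False | False | False
False | True | False | False
True | True | False | False
False | False | True | False
True | False | True | False
False | True | True | False
True | True | True | False
Every row is false.

Yes, it is a contradiction.


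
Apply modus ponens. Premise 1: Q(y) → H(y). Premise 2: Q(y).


Modus ponens: from (P → Q) and P, infer Q.
P = 'Q(y)' is asserted, and P → Q holds, so Q follows.

H(y).


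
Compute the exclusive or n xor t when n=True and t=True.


Exclusive or is true when exactly one operand is true.
Substitute: n=True, t=True.
True xor True evaluates to False.

False


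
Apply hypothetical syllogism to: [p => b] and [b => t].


Hypothetical syllogism: from (P → Q) and (Q → R), infer (P → R).
Chain the two implications through the shared middle term 'b'.

p => t


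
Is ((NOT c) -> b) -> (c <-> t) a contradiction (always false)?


Truth table over {b, c, t}:
b | c | t | φ
-------------
F | F | F | T
T | F | F | T
F | T | F | F
T | T | F | F
F | F | T | T
T | F | T | F
F | T | T | T
T | T | T | T
Satisfying assignment at row 1: b=F, c=F, t=F gives T.

No, it is not a contradiction.


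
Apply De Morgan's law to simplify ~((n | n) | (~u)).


De Morgan: the negation of a disjunction is the conjunction of the negations.
Distribute ~ across |, flipping it to &, and negate each literal.

((~n) & (~n)) & u


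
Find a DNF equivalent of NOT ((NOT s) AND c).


Step 1: Apply De Morgan: ¬((¬s) ∧ c) = ¬(¬s) ∨ ¬c.
Step 2: Eliminate any double negations (¬¬X = X).

s OR (NOT c)


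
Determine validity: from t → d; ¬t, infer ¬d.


This is denying the antecedent (fallacy). There exist truth assignments where the premises are all true but the conclusion is false.

Invalid.


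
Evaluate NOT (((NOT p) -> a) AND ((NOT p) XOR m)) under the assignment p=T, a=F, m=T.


Substitute p=T, a=F, m=T:
NOT p = F
(NOT p) -> a = F -> F = T
NOT p = F
(NOT p) XOR m = F XOR T = T
((NOT p) -> a) AND ((NOT p) XOR m) = T AND T = T
NOT (((NOT p) -> a) AND ((NOT p) XOR m)) = F

F


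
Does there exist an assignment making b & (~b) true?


Check all 2 assignments over {b}:
b | φ
-----
False | False
True | False
No assignment makes the formula true.

Unsatisfiable.


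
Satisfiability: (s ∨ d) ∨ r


Search for a satisfying assignment over {d, r, s}.
Try d=T, r=F, s=F: the formula evaluates to T.
A satisfying assignment exists.

Satisfiable.


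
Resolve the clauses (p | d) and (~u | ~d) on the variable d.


The clauses contain complementary literals d and ~d.
Resolution eliminates this pair and disjoins the remaining literals (merging duplicates).

(p | ~u)


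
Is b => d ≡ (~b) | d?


Compare truth tables:
b | d | φ | ψ
-------------
False | False | True | True
True | False | False | False
False | True | True | True
True | True | True | True
The columns φ and ψ agree on every row.

Yes, they are logically equivalent.


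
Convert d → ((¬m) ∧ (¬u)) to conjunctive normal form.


Step 1: Rewrite d → ((¬m) ∧ (¬u)) as ¬d ∨ ((¬m) ∧ (¬u)).
Step 2: Distribute ∨ over ∧.

((¬d) ∨ (¬m)) ∧ ((¬d) ∨ (¬u))


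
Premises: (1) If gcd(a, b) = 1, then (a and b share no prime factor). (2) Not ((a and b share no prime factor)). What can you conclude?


Modus tollens: from (P → Q) and ¬Q, infer ¬P.
Q = '(a and b share no prime factor)' is denied; since P → Q, P must also fail.

Not (gcd(a, b) = 1).


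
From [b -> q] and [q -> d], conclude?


Hypothetical syllogism: from (P → Q) and (Q → R), infer (P → R).
Chain the two implications through the shared middle term 'q'.

b -> d


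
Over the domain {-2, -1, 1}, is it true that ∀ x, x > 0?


Evaluate the predicate on each element: -2:F, -1:F, 1:T.
Counterexample x = -2 fails the predicate.

F


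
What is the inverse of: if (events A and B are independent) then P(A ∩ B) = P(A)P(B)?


The inverse of (P → Q) is (¬P → ¬Q). It is equivalent to the converse, not to the original.
Here P = '(events A and B are independent)' and Q = 'P(A ∩ B) = P(A)P(B)'.

If not ((events A and B are independent)), then not (P(A ∩ B) = P(A)P(B)).


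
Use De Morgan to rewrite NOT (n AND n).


De Morgan: the negation of a conjunction is the disjunction of the negations.
Distribute NOT across AND, flipping it to OR, and negate each literal.

(NOT n) OR (NOT n)


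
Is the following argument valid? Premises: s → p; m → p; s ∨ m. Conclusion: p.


This matches the form of proof by cases: the conclusion follows in every model of the premises.

Valid.


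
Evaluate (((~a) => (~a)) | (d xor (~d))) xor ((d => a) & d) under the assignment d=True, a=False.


Substitute d=True, a=False:
~a = True
~a = True
(~a) => (~a) = True => True = True
~d = False
d xor (~d) = True xor False = True
((~a) => (~a)) | (d xor (~d)) = True | True = True
d => a = True => False = False
(d => a) & d = False & True = False
(((~a) => (~a)) | (d xor (~d))) xor ((d => a) & d) = True xor False = True

True


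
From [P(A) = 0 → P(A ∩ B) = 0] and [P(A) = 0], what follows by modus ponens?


Modus ponens: from (P → Q) and P, infer Q.
P = 'P(A) = 0' is asserted, and P → Q holds, so Q follows.

P(A ∩ B) = 0.


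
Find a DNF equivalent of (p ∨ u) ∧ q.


Step 1: Distribute ∧ over ∨: (p ∨ u) ∧ q = (p ∧ q) ∨ (u ∧ q).

(p ∧ q) ∨ (u ∧ q)


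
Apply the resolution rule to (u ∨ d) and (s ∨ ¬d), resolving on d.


The clauses contain complementary literals d and ¬d.
Resolution eliminates this pair and disjoins the remaining literals (merging duplicates).

(u ∨ s)


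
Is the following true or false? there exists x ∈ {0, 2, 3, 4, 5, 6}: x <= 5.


Evaluate the predicate on each element: 0:T, 2:T, 3:T, 4:T, 5:T, 6:F.
Witness x = 0 satisfies the predicate.

T


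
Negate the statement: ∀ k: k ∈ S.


¬(∀ x: φ) = ∃ x: ¬φ, and ¬(∃ x: φ) = ∀ x: ¬φ.
Apply to the universal statement.

∃ k: ¬(k ∈ S)


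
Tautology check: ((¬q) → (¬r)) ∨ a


Build the truth table over {a, q, r}:
a | q | r | φ
-------------
F | F | F | T
T | F | F | T
F | T | F | T
T | T | F | T
F | F | T | F
T | F | T | T
F | T | T | T
T | T | T | T
Counterexample at row 5: with a=F, q=F, r=T, the formula is F.

No, it is not a tautology.


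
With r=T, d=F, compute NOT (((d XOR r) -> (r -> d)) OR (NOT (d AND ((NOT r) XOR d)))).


Substitute r=T, d=F:
d XOR r = F XOR T = T
r -> d = T -> F = F
(d XOR r) -> (r -> d) = T -> F = F
NOT r = F
(NOT r) XOR d = F XOR F = F
d AND ((NOT r) XOR d) = F AND F = F
NOT (d AND ((NOT r) XOR d)) = T
((d XOR r) -> (r -> d)) OR (NOT (d AND ((NOT r) XOR d))) = F OR T = T
NOT (((d XOR r) -> (r -> d)) OR (NOT (d AND ((NOT r) XOR d)))) = F

F


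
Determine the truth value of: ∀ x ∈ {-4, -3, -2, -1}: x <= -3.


Evaluate the predicate on each element: -4:T, -3:T, -2:F, -1:F.
Counterexample x = -2 fails the predicate.

F


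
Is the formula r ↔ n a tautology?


Build the truth table over {n, r}:
n | r | φ
---------
F | F | T
T | F | F
F | T | F
T | T | T
Counterexample at row 2: with n=T, r=F, the formula is F.

No, it is not a tautology.


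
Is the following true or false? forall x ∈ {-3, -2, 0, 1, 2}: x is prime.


Evaluate the predicate on each element: -3:False, -2:False, 0:False, 1:False, 2:True.
Counterexample x = -3 fails the predicate.

False


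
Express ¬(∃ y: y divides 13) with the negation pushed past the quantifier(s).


¬(∀ x: φ) = ∃ x: ¬φ, and ¬(∃ x: φ) = ∀ x: ¬φ.
Apply to the existential statement.

∀ y: ¬(y divides 13)


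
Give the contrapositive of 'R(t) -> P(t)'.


The contrapositive of (P → Q) is (¬Q → ¬P); it is logically equivalent to the original.
Here P = 'R(t)' and Q = 'P(t)'.

If not (P(t)), then not (R(t)).


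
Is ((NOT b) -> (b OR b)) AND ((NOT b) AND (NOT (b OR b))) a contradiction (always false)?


Truth table over {b}:
b | φ
-----
F | F
T | F
Every row is false.

Yes, it is a contradiction.


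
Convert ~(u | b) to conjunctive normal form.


Step 1: Apply De Morgan: ¬(u ∨ b) = ¬u ∧ ¬b.

(~u) & (~b)


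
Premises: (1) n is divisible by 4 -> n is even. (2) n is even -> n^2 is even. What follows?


Hypothetical syllogism: from (P → Q) and (Q → R), infer (P → R).
Chain the two implications through the shared middle term 'n is even'.

n is divisible by 4 -> n^2 is even


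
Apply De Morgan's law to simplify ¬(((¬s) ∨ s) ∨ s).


De Morgan: the negation of a disjunction is the conjunction of the negations.
Distribute ¬ across ∨, flipping it to ∧, and negate each literal.

(s ∧ (¬s)) ∧ (¬s)


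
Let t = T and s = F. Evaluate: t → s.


Implication is false only when antecedent is true and consequent is false.
Substitute: t=T, s=F.
T → F evaluates to F.

F


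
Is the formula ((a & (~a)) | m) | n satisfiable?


Search for a satisfying assignment over {a, m, n}.
Try a=False, m=True, n=False: the formula evaluates to True.
A satisfying assignment exists.

Satisfiable.


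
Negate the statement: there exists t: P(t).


¬(for all x: φ) = there exists x: ¬φ, and ¬(there exists x: φ) = for all x: ¬φ.
Apply to the existential statement.

for all t: NOT(P(t))


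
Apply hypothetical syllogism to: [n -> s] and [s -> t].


Hypothetical syllogism: from (P → Q) and (Q → R), infer (P → R).
Chain the two implications through the shared middle term 's'.

n -> t


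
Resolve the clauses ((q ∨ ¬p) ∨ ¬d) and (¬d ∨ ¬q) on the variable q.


The clauses contain complementary literals q and ¬q.
Resolution eliminates this pair and disjoins the remaining literals (merging duplicates).

(¬p ∨ ¬d)


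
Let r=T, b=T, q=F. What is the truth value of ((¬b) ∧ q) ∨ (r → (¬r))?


Substitute r=T, b=T, q=F:
¬b = F
(¬b) ∧ q = F ∧ F = F
¬r = F
r → (¬r) = T → F = F
((¬b) ∧ q) ∨ (r → (¬r)) = F ∨ F = F

F


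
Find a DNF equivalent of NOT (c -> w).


Step 1: Rewrite implication then negate: ¬(¬c ∨ w) = c ∧ ¬w.

c AND (NOT w)


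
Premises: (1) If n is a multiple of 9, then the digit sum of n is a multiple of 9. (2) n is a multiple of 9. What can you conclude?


Modus ponens: from (P → Q) and P, infer Q.
P = 'n is a multiple of 9' is asserted, and P → Q holds, so Q follows.

the digit sum of n is a multiple of 9.


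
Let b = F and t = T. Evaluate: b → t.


Implication is false only when antecedent is true and consequent is false.
Substitute: b=F, t=T.
F → T evaluates to T.

T


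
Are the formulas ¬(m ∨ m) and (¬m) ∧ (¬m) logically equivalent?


Compare truth tables:
m | φ | ψ
---------
F | T | T
T | F | F
The columns φ and ψ agree on every row.

Yes, they are logically equivalent.


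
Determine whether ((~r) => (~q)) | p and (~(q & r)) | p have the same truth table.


Compare truth tables:
p | q | r | φ | ψ
-----------------
False | False | False | True | True
True | False | False | True | True
False | True | False | False | True
True | True | False | True | True
False | False | True | True | True
True | False | True | True | True
False | True | True | True | False
True | True | True | True | True
They differ at row 3 (p=False, q=True, r=False): φ=False but ψ=True.

No, they are not logically equivalent.


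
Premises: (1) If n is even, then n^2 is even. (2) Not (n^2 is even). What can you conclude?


Modus tollens: from (P → Q) and ¬Q, infer ¬P.
Q = 'n^2 is even' is denied; since P → Q, P must also fail.

Not (n is even).


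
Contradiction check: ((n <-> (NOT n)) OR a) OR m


Truth table over {a, m, n}:
a | m | n | φ
-------------
F | F | F | F
T | F | F | T
F | T | F | T
T | T | F | T
F | F | T | F
T | F | T | T
F | T | T | T
T | T | T | T
Satisfying assignment at row 2: a=T, m=F, n=F gives T.

No, it is not a contradiction.


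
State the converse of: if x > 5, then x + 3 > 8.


The converse of (P → Q) is (Q → P). It is not in general equivalent to the original.
Here P = 'x > 5' and Q = 'x + 3 > 8'.

If x + 3 > 8, then x > 5.


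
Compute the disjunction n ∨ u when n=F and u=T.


Disjunction is false only when both operands are false.
Substitute: n=F, u=T.
F ∨ T evaluates to T.

T


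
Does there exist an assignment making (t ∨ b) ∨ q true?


Search for a satisfying assignment over {b, q, t}.
Try b=T, q=F, t=F: the formula evaluates to T.
A satisfying assignment exists.

Satisfiable.


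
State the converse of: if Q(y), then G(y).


The converse of (P → Q) is (Q → P). It is not in general equivalent to the original.
Here P = 'Q(y)' and Q = 'G(y)'.

If G(y), then Q(y).


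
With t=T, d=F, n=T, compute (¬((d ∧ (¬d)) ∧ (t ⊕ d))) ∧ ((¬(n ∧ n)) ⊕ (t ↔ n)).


Substitute t=T, d=F, n=T:
¬d = T
d ∧ (¬d) = F ∧ T = F
t ⊕ d = T ⊕ F = T
(d ∧ (¬d)) ∧ (t ⊕ d) = F ∧ T = F
¬((d ∧ (¬d)) ∧ (t ⊕ d)) = T
n ∧ n = T ∧ T = T
¬(n ∧ n) = F
t ↔ n = T ↔ T = T
(¬(n ∧ n)) ⊕ (t ↔ n) = F ⊕ T = T
(¬((d ∧ (¬d)) ∧ (t ⊕ d))) ∧ ((¬(n ∧ n)) ⊕ (t ↔ n)) = T ∧ T = T

T


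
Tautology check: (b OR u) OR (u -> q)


Build the truth table over {b, q, u}:
b | q | u | φ
-------------
F | F | F | T
T | F | F | T
F | T | F | T
T | T | F | T
F | F | T | T
T | F | T | T
F | T | T | T
T | T | T | T
Every row evaluates to true.

Yes, it is a tautology.


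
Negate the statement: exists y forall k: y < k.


Negation flips each quantifier (∀↔∃) and negates the inner predicate.
¬(exists y forall k: φ) = forall y exists k: ¬φ.

forall y exists k: ~(y < k)


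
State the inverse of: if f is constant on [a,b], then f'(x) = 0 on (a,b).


The inverse of (P → Q) is (¬P → ¬Q). It is equivalent to the converse, not to the original.
Here P = 'f is constant on [a,b]' and Q = 'f'(x) = 0 on (a,b)'.

If not (f is constant on [a,b]), then not (f'(x) = 0 on (a,b)).


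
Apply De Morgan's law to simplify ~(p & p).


De Morgan: the negation of a conjunction is the disjunction of the negations.
Distribute ~ across &, flipping it to |, and negate each literal.

(~p) | (~p)


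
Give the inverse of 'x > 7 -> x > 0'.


The inverse of (P → Q) is (¬P → ¬Q). It is equivalent to the converse, not to the original.
Here P = 'x > 7' and Q = 'x > 0'.

If not (x > 7), then not (x > 0).


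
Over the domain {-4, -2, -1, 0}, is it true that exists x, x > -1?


Evaluate the predicate on each element: -4:False, -2:False, -1:False, 0:True.
Witness x = 0 satisfies the predicate.

True


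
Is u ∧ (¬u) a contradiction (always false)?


Truth table over {u}:
u | φ
-----
F | F
T | F
Every row is false.

Yes, it is a contradiction.


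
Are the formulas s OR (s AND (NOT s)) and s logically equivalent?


Compare truth tables:
s | φ | ψ
---------
F | F | F
T | T | T
The columns φ and ψ agree on every row.

Yes, they are logically equivalent.


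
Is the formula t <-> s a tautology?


Build the truth table over {s, t}:
s | t | φ
---------
F | F | T
T | F | F
F | T | F
T | T | T
Counterexample at row 2: with s=T, t=F, the formula is F.

No, it is not a tautology.


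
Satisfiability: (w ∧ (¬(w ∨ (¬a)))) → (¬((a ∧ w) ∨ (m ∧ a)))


Search for a satisfying assignment over {a, m, w}.
Try a=F, m=F, w=F: the formula evaluates to T.
A satisfying assignment exists.

Satisfiable.


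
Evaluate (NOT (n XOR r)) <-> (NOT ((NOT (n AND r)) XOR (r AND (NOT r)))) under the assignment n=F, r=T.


Substitute n=F, r=T:
n XOR r = F XOR T = T
NOT (n XOR r) = F
n AND r = F AND T = F
NOT (n AND r) = T
NOT r = F
r AND (NOT r) = T AND F = F
(NOT (n AND r)) XOR (r AND (NOT r)) = T XOR F = T
NOT ((NOT (n AND r)) XOR (r AND (NOT r))) = F
(NOT (n XOR r)) <-> (NOT ((NOT (n AND r)) XOR (r AND (NOT r)))) = F <-> F = T

T


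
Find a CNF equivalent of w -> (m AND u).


Step 1: Rewrite w → (m ∧ u) as ¬w ∨ (m ∧ u).
Step 2: Distribute ∨ over ∧.

((NOT w) OR m) AND ((NOT w) OR u)


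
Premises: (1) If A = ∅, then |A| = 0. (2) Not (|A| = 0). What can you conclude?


Modus tollens: from (P → Q) and ¬Q, infer ¬P.
Q = '|A| = 0' is denied; since P → Q, P must also fail.

Not (A = ∅).


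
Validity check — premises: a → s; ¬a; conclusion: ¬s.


This is denying the antecedent (fallacy). There exist truth assignments where the premises are all true but the conclusion is false.

Invalid.


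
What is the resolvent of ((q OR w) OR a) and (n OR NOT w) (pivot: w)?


The clauses contain complementary literals w and NOTw.
Resolution eliminates this pair and disjoins the remaining literals (merging duplicates).

((q OR a) OR n)


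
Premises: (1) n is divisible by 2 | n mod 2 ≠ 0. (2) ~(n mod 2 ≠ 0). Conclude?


Disjunctive syllogism: from (P ∨ Q) and ¬P, infer Q.
One disjunct, 'n mod 2 ≠ 0', is ruled out; the other must hold.

n is divisible by 2


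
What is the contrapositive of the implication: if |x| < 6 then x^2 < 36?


The contrapositive of (P → Q) is (¬Q → ¬P); it is logically equivalent to the original.
Here P = '|x| < 6' and Q = 'x^2 < 36'.

If not (x^2 < 36), then not (|x| < 6).


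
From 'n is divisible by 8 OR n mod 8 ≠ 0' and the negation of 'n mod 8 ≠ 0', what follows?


Disjunctive syllogism: from (P ∨ Q) and ¬P, infer Q.
One disjunct, 'n mod 8 ≠ 0', is ruled out; the other must hold.

n is divisible by 8


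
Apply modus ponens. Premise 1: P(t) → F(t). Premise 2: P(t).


Modus ponens: from (P → Q) and P, infer Q.
P = 'P(t)' is asserted, and P → Q holds, so Q follows.

F(t).


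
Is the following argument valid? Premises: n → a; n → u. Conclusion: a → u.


This is (no valid rule). There exist truth assignments where the premises are all true but the conclusion is false.

Invalid.


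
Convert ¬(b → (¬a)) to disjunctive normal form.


Step 1: Rewrite implication then negate: ¬(¬b ∨ (¬a)) = b ∧ ¬(¬a).
Step 2: Eliminate any double negations (¬¬X = X).

b ∧ a


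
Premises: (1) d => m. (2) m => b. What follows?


Hypothetical syllogism: from (P → Q) and (Q → R), infer (P → R).
Chain the two implications through the shared middle term 'm'.

d => b


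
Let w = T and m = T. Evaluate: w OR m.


Disjunction is false only when both operands are false.
Substitute: w=T, m=T.
T OR T evaluates to T.

T


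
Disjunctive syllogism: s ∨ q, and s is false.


Disjunctive syllogism: from (P ∨ Q) and ¬P, infer Q.
One disjunct, 's', is ruled out; the other must hold.

q


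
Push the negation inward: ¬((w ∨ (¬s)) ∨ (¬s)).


De Morgan: the negation of a disjunction is the conjunction of the negations.
Distribute ¬ across ∨, flipping it to ∧, and negate each literal.

((¬w) ∧ s) ∧ s


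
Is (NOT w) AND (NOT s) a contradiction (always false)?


Truth table over {s, w}:
s | w | φ
---------
F | F | T
T | F | F
F | T | F
T | T | F
Satisfying assignment at row 1: s=F, w=F gives T.

No, it is not a contradiction.


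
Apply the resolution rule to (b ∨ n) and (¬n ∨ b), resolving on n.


The clauses contain complementary literals n and ¬n.
Resolution eliminates this pair and disjoins the remaining literals (merging duplicates).

b


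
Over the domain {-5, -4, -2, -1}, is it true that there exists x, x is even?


Evaluate the predicate on each element: -5:F, -4:T, -2:T, -1:F.
Witness x = -4 satisfies the predicate.

T


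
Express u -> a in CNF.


Step 1: Rewrite u → a as ¬u ∨ a.

(NOT u) OR a


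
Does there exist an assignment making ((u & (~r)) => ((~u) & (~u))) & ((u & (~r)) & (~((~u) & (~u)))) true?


Check all 4 assignments over {r, u}:
r | u | φ
---------
False | False | False
True | False | False
False | True | False
True | True | False
No assignment makes the formula true.

Unsatisfiable.


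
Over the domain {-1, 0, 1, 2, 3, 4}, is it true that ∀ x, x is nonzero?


Evaluate the predicate on each element: -1:T, 0:F, 1:T, 2:T, 3:T, 4:T.
Counterexample x = 0 fails the predicate.

F


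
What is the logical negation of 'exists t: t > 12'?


¬(forall x: φ) = exists x: ¬φ, and ¬(exists x: φ) = forall x: ¬φ.
Apply to the existential statement.

forall t: ~(t > 12)


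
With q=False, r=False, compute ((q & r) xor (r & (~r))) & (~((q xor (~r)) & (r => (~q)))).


Substitute q=False, r=False:
… (earlier sub-steps elided)
~r = True
r & (~r) = False & True = False
(q & r) xor (r & (~r)) = False xor False = False
~r = True
q xor (~r) = False xor True = True
~q = True
r => (~q) = False => True = True
(q xor (~r)) & (r => (~q)) = True & True = True
~((q xor (~r)) & (r => (~q))) = False
((q & r) xor (r & (~r))) & (~((q xor (~r)) & (r => (~q)))) = False & False = False

False


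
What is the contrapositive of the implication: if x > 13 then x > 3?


The contrapositive of (P → Q) is (¬Q → ¬P); it is logically equivalent to the original.
Here P = 'x > 13' and Q = 'x > 3'.

If not (x > 3), then not (x > 13).


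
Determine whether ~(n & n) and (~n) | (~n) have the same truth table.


Compare truth tables:
n | φ | ψ
---------
False | True | True
True | False | False
The columns φ and ψ agree on every row.

Yes, they are logically equivalent.


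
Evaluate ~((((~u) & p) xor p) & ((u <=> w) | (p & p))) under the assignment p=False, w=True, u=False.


Substitute p=False, w=True, u=False:
~u = True
(~u) & p = True & False = False
((~u) & p) xor p = False xor False = False
u <=> w = False <=> True = False
p & p = False & False = False
(u <=> w) | (p & p) = False | False = False
(((~u) & p) xor p) & ((u <=> w) | (p & p)) = False & False = False
~((((~u) & p) xor p) & ((u <=> w) | (p & p))) = True

True


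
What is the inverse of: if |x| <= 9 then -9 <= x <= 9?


The inverse of (P → Q) is (¬P → ¬Q). It is equivalent to the converse, not to the original.
Here P = '|x| <= 9' and Q = '-9 <= x <= 9'.

If not (|x| <= 9), then not (-9 <= x <= 9).


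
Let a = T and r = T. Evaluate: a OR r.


Disjunction is false only when both operands are false.
Substitute: a=T, r=T.
T OR T evaluates to T.

T


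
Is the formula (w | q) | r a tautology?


Build the truth table over {q, r, w}:
q | r | w | φ
-------------
False | False | False | False
True | False | False | True
False | True | False | True
True | True | False | True
False | False | True | True
True | False | True | True
False | True | True | True
True | True | True | True
Counterexample at row 1: with q=False, r=False, w=False, the formula is False.

No, it is not a tautology.


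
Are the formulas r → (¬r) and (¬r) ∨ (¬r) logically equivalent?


Compare truth tables:
r | φ | ψ
---------
F | T | T
T | F | F
The columns φ and ψ agree on every row.

Yes, they are logically equivalent.


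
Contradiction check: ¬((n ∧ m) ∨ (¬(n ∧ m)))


Truth table over {m, n}:
m | n | φ
---------
F | F | F
T | F | F
F | T | F
T | T | F
Every row is false.

Yes, it is a contradiction.


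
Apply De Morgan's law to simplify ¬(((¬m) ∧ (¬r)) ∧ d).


De Morgan: the negation of a conjunction is the disjunction of the negations.
Distribute ¬ across ∧, flipping it to ∨, and negate each literal.

(m ∨ r) ∨ (¬d)


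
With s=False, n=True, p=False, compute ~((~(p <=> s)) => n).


Substitute s=False, n=True, p=False:
p <=> s = False <=> False = True
~(p <=> s) = False
(~(p <=> s)) => n = False => True = True
~((~(p <=> s)) => n) = False

False


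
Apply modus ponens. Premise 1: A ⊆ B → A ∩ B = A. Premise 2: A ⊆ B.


Modus ponens: from (P → Q) and P, infer Q.
P = 'A ⊆ B' is asserted, and P → Q holds, so Q follows.

A ∩ B = A.


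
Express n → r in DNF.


Step 1: Rewrite n → r as ¬n ∨ r.

(¬n) ∨ r


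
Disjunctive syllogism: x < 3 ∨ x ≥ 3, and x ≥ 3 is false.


Disjunctive syllogism: from (P ∨ Q) and ¬P, infer Q.
One disjunct, 'x ≥ 3', is ruled out; the other must hold.

x < 3


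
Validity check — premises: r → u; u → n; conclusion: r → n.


This matches the form of hypothetical syllogism: the conclusion follows in every model of the premises.

Valid.


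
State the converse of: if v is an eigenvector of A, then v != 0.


The converse of (P → Q) is (Q → P). It is not in general equivalent to the original.
Here P = 'v is an eigenvector of A' and Q = 'v != 0'.

If v != 0, then v is an eigenvector of A.


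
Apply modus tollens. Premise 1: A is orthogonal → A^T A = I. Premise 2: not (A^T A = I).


Modus tollens: from (P → Q) and ¬Q, infer ¬P.
Q = 'A^T A = I' is denied; since P → Q, P must also fail.

Not (A is orthogonal).


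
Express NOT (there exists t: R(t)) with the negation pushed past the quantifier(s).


¬(for all x: φ) = there exists x: ¬φ, and ¬(there exists x: φ) = for all x: ¬φ.
Apply to the existential statement.

for all t: NOT(R(t))


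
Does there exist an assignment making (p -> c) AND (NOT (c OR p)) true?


Search for a satisfying assignment over {c, p}.
Try c=F, p=F: the formula evaluates to T.
A satisfying assignment exists.

Satisfiable.


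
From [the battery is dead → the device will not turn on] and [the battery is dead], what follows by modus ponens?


Modus ponens: from (P → Q) and P, infer Q.
P = 'the battery is dead' is asserted, and P → Q holds, so Q follows.

the device will not turn on.


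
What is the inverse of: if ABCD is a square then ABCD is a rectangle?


The inverse of (P → Q) is (¬P → ¬Q). It is equivalent to the converse, not to the original.
Here P = 'ABCD is a square' and Q = 'ABCD is a rectangle'.

If not (ABCD is a square), then not (ABCD is a rectangle).


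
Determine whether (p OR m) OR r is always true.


Build the truth table over {m, p, r}:
m | p | r | φ
-------------
F | F | F | F
T | F | F | T
F | T | F | T
T | T | F | T
F | F | T | T
T | F | T | T
F | T | T | T
T | T | T | T
Counterexample at row 1: with m=F, p=F, r=F, the formula is F.

No, it is not a tautology.


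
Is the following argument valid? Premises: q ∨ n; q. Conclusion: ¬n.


This is affirming a disjunct (fallacy). There exist truth assignments where the premises are all true but the conclusion is false.

Invalid.
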